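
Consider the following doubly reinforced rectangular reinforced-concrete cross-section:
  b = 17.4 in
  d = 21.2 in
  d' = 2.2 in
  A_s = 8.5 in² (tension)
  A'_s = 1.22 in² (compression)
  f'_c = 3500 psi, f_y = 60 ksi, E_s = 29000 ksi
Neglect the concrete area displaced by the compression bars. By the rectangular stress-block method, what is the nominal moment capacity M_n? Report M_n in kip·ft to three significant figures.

M_n ≈ 734 kip·ft

Assume both steels yield.
a = (A_s − A'_s) f_y/(0.85 f'_c b) = (8.5 − 1.22) × 60/(0.85 × 3.5 × 17.4) = 8.438 in.
c = a/β₁ = 8.438/0.85 = 9.927 in; ε'_s = 0.003(c − d')/c = 0.0023 ≥ ε_y = 0.0021, so the compression steel yields.
M_n = (A_s − A'_s) f_y (d − a/2) + A'_s f_y (d − d') = 436.8 × (21.2 − 4.219) + 73.2 × (21.2 − 2.2) = 7417.3 + 1390.8 = 8808.1 kip·in = 8808.1/12 = 734.01 kip·ft.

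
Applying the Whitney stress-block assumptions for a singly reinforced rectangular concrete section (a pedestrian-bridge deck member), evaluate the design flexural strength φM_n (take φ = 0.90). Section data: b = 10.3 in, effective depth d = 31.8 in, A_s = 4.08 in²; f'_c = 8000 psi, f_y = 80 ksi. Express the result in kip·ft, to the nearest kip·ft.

T = A_s f_y = 4.08 × 80 = 326.4 kips.
a = T/(0.85 f'_c b) = 326.4/(0.85 × 8 × 10.3) = 4.660 in.
M_n = T(d − a/2) = 326.4 × (31.8 − 2.33) = 9619.0 kip·in = 9619.0/12 = 801.58 kip·ft.
φM_n = 0.90 × 801.58 = 721.42 kip·ft.

φM_n ≈ 721 kip·ft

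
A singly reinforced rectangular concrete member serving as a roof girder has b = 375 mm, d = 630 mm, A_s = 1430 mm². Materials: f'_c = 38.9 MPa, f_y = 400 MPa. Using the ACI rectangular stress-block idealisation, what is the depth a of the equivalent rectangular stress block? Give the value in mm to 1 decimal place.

a ≈ 46.1 mm

T = A_s f_y = 1430 × 400 = 572000 N = 572 kN.
Setting C = 0.85 f'_c a b equal to T: a = 572000/(0.85 × 38.9 × 375) = 46.1 mm.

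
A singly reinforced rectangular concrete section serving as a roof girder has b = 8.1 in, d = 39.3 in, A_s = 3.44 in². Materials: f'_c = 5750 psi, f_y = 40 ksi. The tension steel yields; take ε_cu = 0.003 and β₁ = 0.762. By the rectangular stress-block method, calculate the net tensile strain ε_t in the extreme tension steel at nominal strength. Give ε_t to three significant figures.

a = A_s f_y/(0.85 f'_c b) = 3.476 in.
β₁ = 0.762, so c = a/β₁ = 3.476/0.762 = 4.562 in.
From the linear strain diagram with ε_cu = 0.003: ε_t = 0.003 (d − c)/c = 0.003 × (39.3 − 4.562)/4.562 = 0.0228.
Since ε_t ≥ 0.005, the section is tension-controlled.

ε_t ≈ 0.0228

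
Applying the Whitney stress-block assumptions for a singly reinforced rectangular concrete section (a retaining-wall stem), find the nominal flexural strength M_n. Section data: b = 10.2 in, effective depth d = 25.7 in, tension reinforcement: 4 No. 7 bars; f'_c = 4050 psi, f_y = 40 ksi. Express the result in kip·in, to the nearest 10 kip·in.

A_s = 4 × 0.6 = 2.4 in².
T = A_s f_y = 2.4 × 40 = 96 kips.
a = T/(0.85 f'_c b) = 96/(0.85 × 4.05 × 10.2) = 2.734 in.
M_n = T(d − a/2) = 96 × (25.7 − 1.367) = 2336.0 kip·in.

M_n ≈ 2340 kip·in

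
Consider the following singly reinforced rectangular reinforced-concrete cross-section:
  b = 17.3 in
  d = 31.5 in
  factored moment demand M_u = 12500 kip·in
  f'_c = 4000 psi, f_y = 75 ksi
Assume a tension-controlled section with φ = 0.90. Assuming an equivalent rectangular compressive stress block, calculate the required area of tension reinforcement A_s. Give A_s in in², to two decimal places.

M_n = M_u/φ = 12500/0.90 = 13888.9 kip·in.
From M_n = 0.85 f'_c a b (d − a/2):
a = d − √(d² − 2M_n/(0.85 f'_c b)) = 31.5 − √(31.5² − 2 × 13888.9/(0.85 × 4 × 17.3)) = 8.697 in.
A_s = 0.85 f'_c a b / f_y = 0.85 × 4 × 8.697 × 17.3 / 75 = 6.821 in².

A_s ≈ 6.82 in²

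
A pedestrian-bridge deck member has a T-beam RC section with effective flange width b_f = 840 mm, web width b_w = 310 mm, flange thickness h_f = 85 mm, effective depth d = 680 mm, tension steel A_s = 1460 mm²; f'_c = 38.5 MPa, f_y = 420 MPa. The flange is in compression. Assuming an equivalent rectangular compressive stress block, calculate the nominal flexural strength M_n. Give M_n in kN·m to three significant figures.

Tension: T = A_s f_y = 1460 × 420 = 613200 N.
Try a within the flange: a = T/(0.85 f'_c b_f) = 613200/(0.85 × 38.5 × 840) = 22.31 mm.
Since a = 22.31 ≤ h_f = 85 mm, the stress block lies entirely in the flange; analyse as a rectangular beam of width b_f.
M_n = T(d − a/2) = 613200 × (680 − 11.155) = 410.14 × 10⁶ N·mm.
M_n = 410.14 kN·m.

M_n ≈ 410 kN·m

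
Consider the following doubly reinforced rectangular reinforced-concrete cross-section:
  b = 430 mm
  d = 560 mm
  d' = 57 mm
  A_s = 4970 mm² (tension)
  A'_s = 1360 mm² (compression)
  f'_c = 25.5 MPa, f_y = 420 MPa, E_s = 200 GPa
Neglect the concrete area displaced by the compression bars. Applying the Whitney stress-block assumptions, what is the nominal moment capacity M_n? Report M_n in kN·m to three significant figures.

M_n ≈ 1010 kN·m

Assume both tension and compression steel yield.
Net tension couple steel: A_s − A'_s = 3610 mm².
a = (A_s − A'_s) f_y / (0.85 f'_c b) = 1516200/(0.85 × 25.5 × 430) = 162.68 mm.
c = a/β₁ = 162.68/0.85 = 191.39 mm; ε'_s = 0.003(c − d')/c = 0.0021 ≥ f_y/E_s = 0.0021, so compression steel does yield.
M_n = (A_s − A'_s) f_y (d − a/2) + A'_s f_y (d − d') = [1516200 × (560 − 81.34) + 571200 × (560 − 57)] × 10⁻⁶ = 725.74 + 287.31 = 1013.05 kN·m.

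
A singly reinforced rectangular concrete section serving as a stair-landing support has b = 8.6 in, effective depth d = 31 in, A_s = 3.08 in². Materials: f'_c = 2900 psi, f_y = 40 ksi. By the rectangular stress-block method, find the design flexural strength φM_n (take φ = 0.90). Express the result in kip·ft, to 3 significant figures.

T = A_s f_y = 3.08 × 40 = 123.2 kips.
a = T/(0.85 f'_c b) = 123.2/(0.85 × 2.9 × 8.6) = 5.812 in.
M_n = T(d − a/2) = 123.2 × (31 − 2.906) = 3461.2 kip·in = 3461.2/12 = 288.43 kip·ft.
φM_n = 0.90 × 288.43 = 259.59 kip·ft.

φM_n ≈ 260 kip·ft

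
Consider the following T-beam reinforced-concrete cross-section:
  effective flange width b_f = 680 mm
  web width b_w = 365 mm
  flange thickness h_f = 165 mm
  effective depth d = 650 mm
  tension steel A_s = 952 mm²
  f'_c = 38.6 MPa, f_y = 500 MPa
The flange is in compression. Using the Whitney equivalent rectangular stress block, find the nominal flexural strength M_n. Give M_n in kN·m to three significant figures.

M_n ≈ 304 kN·m

Tension: T = A_s f_y = 952 × 500 = 476000 N.
Try a within the flange: a = T/(0.85 f'_c b_f) = 476000/(0.85 × 38.6 × 680) = 21.33 mm.
Since a = 21.33 ≤ h_f = 165 mm, the stress block lies entirely in the flange; analyse as a rectangular beam of width b_f.
M_n = T(d − a/2) = 476000 × (650 − 10.665) = 304.32 × 10⁶ N·mm.
M_n = 304.32 kN·m.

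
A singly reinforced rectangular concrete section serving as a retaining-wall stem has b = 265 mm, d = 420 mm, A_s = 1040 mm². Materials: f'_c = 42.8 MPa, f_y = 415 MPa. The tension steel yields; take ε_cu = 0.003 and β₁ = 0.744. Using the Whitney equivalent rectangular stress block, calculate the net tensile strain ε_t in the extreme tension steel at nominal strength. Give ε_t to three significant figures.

a = A_s f_y/(0.85 f'_c b) = 44.77 mm.
β₁ = 0.744, so c = a/β₁ = 44.77/0.744 = 60.17 mm.
From the linear strain diagram with ε_cu = 0.003: ε_t = 0.003 (d − c)/c = 0.003 × (420 − 60.17)/60.17 = 0.0179.
Since ε_t ≥ 0.005, the section is tension-controlled.

ε_t ≈ 0.0179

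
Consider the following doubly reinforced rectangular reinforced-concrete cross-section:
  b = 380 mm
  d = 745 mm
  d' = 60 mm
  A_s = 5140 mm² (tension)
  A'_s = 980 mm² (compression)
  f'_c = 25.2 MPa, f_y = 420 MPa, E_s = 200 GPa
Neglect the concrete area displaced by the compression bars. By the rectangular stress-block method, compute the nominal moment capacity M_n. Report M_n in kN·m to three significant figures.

Assume both tension and compression steel yield.
Net tension couple steel: A_s − A'_s = 4160 mm².
a = (A_s − A'_s) f_y / (0.85 f'_c b) = 1747200/(0.85 × 25.2 × 380) = 214.65 mm.
c = a/β₁ = 214.65/0.85 = 252.53 mm; ε'_s = 0.003(c − d')/c = 0.0023 ≥ f_y/E_s = 0.0021, so compression steel does yield.
M_n = (A_s − A'_s) f_y (d − a/2) + A'_s f_y (d − d') = [1747200 × (745 − 107.325) + 411600 × (745 − 60)] × 10⁻⁶ = 1114.15 + 281.95 = 1396.10 kN·m.

M_n ≈ 1400 kN·m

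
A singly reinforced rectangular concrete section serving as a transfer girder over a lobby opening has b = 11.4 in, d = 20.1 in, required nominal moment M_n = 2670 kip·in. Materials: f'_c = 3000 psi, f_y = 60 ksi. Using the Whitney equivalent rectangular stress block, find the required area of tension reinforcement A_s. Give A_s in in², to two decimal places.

From M_n = 0.85 f'_c a b (d − a/2):
a = d − √(d² − 2M_n/(0.85 f'_c b)) = 20.1 − √(20.1² − 2 × 2670/(0.85 × 3 × 11.4)) = 5.257 in.
A_s = 0.85 f'_c a b / f_y = 0.85 × 3 × 5.257 × 11.4 / 60 = 2.547 in².

A_s ≈ 2.55 in²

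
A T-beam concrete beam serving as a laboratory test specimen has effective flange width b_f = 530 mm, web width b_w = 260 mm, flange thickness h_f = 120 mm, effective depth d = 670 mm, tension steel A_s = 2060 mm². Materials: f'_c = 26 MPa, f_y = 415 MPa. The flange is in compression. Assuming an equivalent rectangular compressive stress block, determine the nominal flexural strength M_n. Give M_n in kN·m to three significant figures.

Tension: T = A_s f_y = 2060 × 415 = 854900 N.
Try a within the flange: a = T/(0.85 f'_c b_f) = 854900/(0.85 × 26 × 530) = 72.99 mm.
Since a = 72.99 ≤ h_f = 120 mm, the stress block lies entirely in the flange; analyse as a rectangular beam of width b_f.
M_n = T(d − a/2) = 854900 × (670 − 36.495) = 541.58 × 10⁶ N·mm.
M_n = 541.58 kN·m.

M_n ≈ 542 kN·m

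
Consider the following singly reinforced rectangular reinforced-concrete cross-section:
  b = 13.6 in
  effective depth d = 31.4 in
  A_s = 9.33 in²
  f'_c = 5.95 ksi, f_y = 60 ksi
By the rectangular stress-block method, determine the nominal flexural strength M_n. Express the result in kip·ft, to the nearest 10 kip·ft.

M_n ≈ 1270 kip·ft

T = A_s f_y = 9.33 × 60 = 559.8 kips.
a = T/(0.85 f'_c b) = 559.8/(0.85 × 5.95 × 13.6) = 8.139 in.
M_n = T(d − a/2) = 559.8 × (31.4 − 4.0695) = 15299.6 kip·in = 15299.6/12 = 1274.97 kip·ft.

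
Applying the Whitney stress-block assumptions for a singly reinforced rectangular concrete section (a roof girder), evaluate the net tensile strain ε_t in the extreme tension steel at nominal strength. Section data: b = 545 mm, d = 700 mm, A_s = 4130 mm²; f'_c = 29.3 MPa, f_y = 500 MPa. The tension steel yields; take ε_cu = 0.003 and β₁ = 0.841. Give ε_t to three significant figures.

ε_t ≈ 0.00861

a = A_s f_y/(0.85 f'_c b) = 152.14 mm.
β₁ = 0.841, so c = a/β₁ = 152.14/0.841 = 180.90 mm.
From the linear strain diagram with ε_cu = 0.003: ε_t = 0.003 (d − c)/c = 0.003 × (700 − 180.90)/180.90 = 0.00861.
Since ε_t ≥ 0.005, the section is tension-controlled.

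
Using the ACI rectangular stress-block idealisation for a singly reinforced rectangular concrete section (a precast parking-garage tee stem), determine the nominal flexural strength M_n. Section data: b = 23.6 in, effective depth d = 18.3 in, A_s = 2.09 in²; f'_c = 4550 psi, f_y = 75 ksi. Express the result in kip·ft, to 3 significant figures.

M_n ≈ 228 kip·ft

T = A_s f_y = 2.09 × 75 = 156.75 kips.
a = T/(0.85 f'_c b) = 156.75/(0.85 × 4.55 × 23.6) = 1.717 in.
M_n = T(d − a/2) = 156.75 × (18.3 − 0.8585) = 2734.0 kip·in = 2734.0/12 = 227.83 kip·ft.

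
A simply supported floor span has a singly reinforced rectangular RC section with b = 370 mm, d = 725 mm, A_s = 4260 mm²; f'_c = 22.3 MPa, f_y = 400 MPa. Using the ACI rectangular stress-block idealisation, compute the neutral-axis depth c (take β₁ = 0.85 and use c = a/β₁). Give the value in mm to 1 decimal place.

c ≈ 285.8 mm

T = A_s f_y = 4260 × 400 = 1704000 N = 1704 kN.
Setting C = 0.85 f'_c a b equal to T: a = 1704000/(0.85 × 22.3 × 370) = 242.965 mm.
With β₁ = 0.85, c = a/β₁ = 242.965/0.85 = 285.8 mm.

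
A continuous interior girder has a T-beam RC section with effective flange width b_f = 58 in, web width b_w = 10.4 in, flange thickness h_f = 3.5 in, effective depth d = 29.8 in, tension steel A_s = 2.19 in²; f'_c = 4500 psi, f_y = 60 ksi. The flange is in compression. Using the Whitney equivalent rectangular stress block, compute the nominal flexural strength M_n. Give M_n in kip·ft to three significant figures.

M_n ≈ 323 kip·ft

Tension: T = A_s f_y = 2.19 × 60 = 131.4 kips.
Try a within the flange: a = T/(0.85 f'_c b_f) = 131.4/(0.85 × 4.5 × 58) = 0.592 in.
Since a = 0.592 ≤ h_f = 3.5 in, the stress block lies entirely in the flange; analyse as a rectangular beam of width b_f.
M_n = T(d − a/2) = 131.4 × (29.8 − 0.296) = 3876.8 kip·in.
M_n = 3876.8/12 = 323.07 kip·ft.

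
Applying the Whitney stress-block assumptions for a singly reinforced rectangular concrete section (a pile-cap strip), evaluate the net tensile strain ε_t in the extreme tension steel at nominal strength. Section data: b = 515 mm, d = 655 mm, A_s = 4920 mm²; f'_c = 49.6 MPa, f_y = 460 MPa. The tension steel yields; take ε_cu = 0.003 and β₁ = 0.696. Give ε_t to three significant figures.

a = A_s f_y/(0.85 f'_c b) = 104.24 mm.
β₁ = 0.696, so c = a/β₁ = 104.24/0.696 = 149.77 mm.
From the linear strain diagram with ε_cu = 0.003: ε_t = 0.003 (d − c)/c = 0.003 × (655 − 149.77)/149.77 = 0.0101.
Since ε_t ≥ 0.005, the section is tension-controlled.

ε_t ≈ 0.0101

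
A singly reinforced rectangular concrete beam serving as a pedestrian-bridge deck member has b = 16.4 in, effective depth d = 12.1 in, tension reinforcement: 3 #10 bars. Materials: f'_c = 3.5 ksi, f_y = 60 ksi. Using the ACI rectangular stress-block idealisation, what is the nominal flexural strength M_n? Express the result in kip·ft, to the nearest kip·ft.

A_s = 3 × 1.27 = 3.81 in².
T = A_s f_y = 3.81 × 60 = 228.6 kips.
a = T/(0.85 f'_c b) = 228.6/(0.85 × 3.5 × 16.4) = 4.685 in.
M_n = T(d − a/2) = 228.6 × (12.1 − 2.3425) = 2230.6 kip·in = 2230.6/12 = 185.88 kip·ft.

M_n ≈ 186 kip·ft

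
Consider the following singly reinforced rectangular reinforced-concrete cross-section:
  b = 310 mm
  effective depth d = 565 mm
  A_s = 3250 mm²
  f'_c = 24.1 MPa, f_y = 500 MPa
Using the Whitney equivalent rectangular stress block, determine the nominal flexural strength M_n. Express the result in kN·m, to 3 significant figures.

T = A_s f_y = 3250 × 500 = 1625000 N = 1625 kN.
From C = T: a = T/(0.85 f'_c b) = 1625000/(0.85 × 24.1 × 310) = 255.89 mm.
M_n = T(d − a/2) = 1625 kN × (565 − 127.945) mm = 710.21 kN·m.

M_n ≈ 710 kN·m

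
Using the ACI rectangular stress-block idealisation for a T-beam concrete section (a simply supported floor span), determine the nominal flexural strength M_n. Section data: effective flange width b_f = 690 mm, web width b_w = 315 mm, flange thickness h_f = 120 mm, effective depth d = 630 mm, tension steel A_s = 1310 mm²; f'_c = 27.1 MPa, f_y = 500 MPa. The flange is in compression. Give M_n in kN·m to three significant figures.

M_n ≈ 399 kN·m

Tension: T = A_s f_y = 1310 × 500 = 655000 N.
Try a within the flange: a = T/(0.85 f'_c b_f) = 655000/(0.85 × 27.1 × 690) = 41.21 mm.
Since a = 41.21 ≤ h_f = 120 mm, the stress block lies entirely in the flange; analyse as a rectangular beam of width b_f.
M_n = T(d − a/2) = 655000 × (630 − 20.605) = 399.15 × 10⁶ N·mm.
M_n = 399.15 kN·m.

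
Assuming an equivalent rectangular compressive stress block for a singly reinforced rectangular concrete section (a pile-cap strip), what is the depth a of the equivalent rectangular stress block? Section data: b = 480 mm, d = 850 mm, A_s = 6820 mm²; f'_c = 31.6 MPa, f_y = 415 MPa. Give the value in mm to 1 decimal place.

a ≈ 219.5 mm

T = A_s f_y = 6820 × 415 = 2830300 N = 2830.3 kN.
Setting C = 0.85 f'_c a b equal to T: a = 2830300/(0.85 × 31.6 × 480) = 219.5 mm.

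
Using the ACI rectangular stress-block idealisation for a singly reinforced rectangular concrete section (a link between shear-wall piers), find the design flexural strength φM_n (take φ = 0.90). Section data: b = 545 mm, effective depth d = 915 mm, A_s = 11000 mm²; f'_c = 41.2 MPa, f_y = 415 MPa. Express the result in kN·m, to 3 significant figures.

T = A_s f_y = 11000 × 415 = 4565000 N = 4565 kN.
From C = T: a = T/(0.85 f'_c b) = 4565000/(0.85 × 41.2 × 545) = 239.18 mm.
M_n = T(d − a/2) = 4565 kN × (915 − 119.59) mm = 3631.05 kN·m.
φM_n = 0.90 × 3631.05 = 3267.95 kN·m.

φM_n ≈ 3270 kN·m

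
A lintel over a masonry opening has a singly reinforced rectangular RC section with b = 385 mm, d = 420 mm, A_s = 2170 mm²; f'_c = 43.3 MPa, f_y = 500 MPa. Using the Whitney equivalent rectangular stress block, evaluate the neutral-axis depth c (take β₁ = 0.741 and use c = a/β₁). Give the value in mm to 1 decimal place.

c ≈ 103.3 mm

T = A_s f_y = 2170 × 500 = 1085000 N = 1085 kN.
Setting C = 0.85 f'_c a b equal to T: a = 1085000/(0.85 × 43.3 × 385) = 76.571 mm.
With β₁ = 0.741, c = a/β₁ = 76.571/0.741 = 103.3 mm.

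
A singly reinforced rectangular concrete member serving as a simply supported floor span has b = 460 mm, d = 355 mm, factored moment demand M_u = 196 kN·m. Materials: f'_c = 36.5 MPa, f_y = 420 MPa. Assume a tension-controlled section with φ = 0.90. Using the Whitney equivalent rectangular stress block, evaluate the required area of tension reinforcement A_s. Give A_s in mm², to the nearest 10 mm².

A_s ≈ 1560 mm²

M_n = M_u/φ = 196/0.90 = 217.778 kN·m.
With M_n = 0.85 f'_c a b (d − a/2), solve the quadratic for a:
a = d − √(d² − 2M_n/(0.85 f'_c b)) = 355 − √(355² − 2 × 217.778×10⁶/(0.85 × 36.5 × 460)) = 45.96 mm.
A_s = 0.85 f'_c a b / f_y = 0.85 × 36.5 × 45.96 × 460 / 420 = 1561.7 mm².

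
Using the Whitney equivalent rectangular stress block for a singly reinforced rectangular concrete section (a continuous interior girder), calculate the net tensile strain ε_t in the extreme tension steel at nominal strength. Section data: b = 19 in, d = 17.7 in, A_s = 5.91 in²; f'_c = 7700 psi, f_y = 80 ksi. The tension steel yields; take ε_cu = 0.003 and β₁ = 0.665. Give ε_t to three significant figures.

ε_t ≈ 0.00629

a = A_s f_y/(0.85 f'_c b) = 3.802 in.
β₁ = 0.665, so c = a/β₁ = 3.802/0.665 = 5.717 in.
From the linear strain diagram with ε_cu = 0.003: ε_t = 0.003 (d − c)/c = 0.003 × (17.7 − 5.717)/5.717 = 0.00629.
Since ε_t ≥ 0.005, the section is tension-controlled.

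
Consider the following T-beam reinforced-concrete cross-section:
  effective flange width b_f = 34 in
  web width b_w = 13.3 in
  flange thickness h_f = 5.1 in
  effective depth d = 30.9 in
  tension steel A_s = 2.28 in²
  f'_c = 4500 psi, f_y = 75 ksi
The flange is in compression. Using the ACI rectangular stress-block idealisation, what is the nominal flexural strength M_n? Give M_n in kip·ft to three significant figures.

Tension: T = A_s f_y = 2.28 × 75 = 171 kips.
Try a within the flange: a = T/(0.85 f'_c b_f) = 171/(0.85 × 4.5 × 34) = 1.315 in.
Since a = 1.315 ≤ h_f = 5.1 in, the stress block lies entirely in the flange; analyse as a rectangular beam of width b_f.
M_n = T(d − a/2) = 171 × (30.9 − 0.6575) = 5171.5 kip·in.
M_n = 5171.5/12 = 430.96 kip·ft.

M_n ≈ 431 kip·ft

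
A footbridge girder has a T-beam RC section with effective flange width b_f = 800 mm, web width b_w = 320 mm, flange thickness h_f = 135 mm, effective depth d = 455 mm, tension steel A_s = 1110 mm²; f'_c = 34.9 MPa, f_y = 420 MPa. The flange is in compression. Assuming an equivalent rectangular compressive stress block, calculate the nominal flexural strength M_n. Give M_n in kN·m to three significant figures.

M_n ≈ 208 kN·m

Tension: T = A_s f_y = 1110 × 420 = 466200 N.
Try a within the flange: a = T/(0.85 f'_c b_f) = 466200/(0.85 × 34.9 × 800) = 19.64 mm.
Since a = 19.64 ≤ h_f = 135 mm, the stress block lies entirely in the flange; analyse as a rectangular beam of width b_f.
M_n = T(d − a/2) = 466200 × (455 − 9.82) = 207.54 × 10⁶ N·mm.
M_n = 207.54 kN·m.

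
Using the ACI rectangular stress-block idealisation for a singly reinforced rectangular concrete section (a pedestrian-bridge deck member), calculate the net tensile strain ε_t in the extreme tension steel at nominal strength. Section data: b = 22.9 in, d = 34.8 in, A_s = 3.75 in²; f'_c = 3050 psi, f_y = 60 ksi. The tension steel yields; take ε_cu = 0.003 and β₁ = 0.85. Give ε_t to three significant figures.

ε_t ≈ 0.0204

a = A_s f_y/(0.85 f'_c b) = 3.790 in.
β₁ = 0.85, so c = a/β₁ = 3.790/0.85 = 4.459 in.
From the linear strain diagram with ε_cu = 0.003: ε_t = 0.003 (d − c)/c = 0.003 × (34.8 − 4.459)/4.459 = 0.0204.
Since ε_t ≥ 0.005, the section is tension-controlled.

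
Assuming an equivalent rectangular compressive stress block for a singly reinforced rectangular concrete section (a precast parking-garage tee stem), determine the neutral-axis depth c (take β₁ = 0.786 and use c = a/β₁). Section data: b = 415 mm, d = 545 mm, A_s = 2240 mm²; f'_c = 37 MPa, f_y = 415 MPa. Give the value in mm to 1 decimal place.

c ≈ 90.6 mm

T = A_s f_y = 2240 × 415 = 929600 N = 929.6 kN.
Setting C = 0.85 f'_c a b equal to T: a = 929600/(0.85 × 37 × 415) = 71.224 mm.
With β₁ = 0.786, c = a/β₁ = 71.224/0.786 = 90.6 mm.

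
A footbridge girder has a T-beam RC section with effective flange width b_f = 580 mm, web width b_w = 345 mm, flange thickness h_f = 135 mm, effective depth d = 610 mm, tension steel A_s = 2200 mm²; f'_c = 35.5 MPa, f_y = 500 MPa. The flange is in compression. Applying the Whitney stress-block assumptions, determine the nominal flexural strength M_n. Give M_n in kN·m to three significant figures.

M_n ≈ 636 kN·m

Tension: T = A_s f_y = 2200 × 500 = 1100000 N.
Try a within the flange: a = T/(0.85 f'_c b_f) = 1100000/(0.85 × 35.5 × 580) = 62.85 mm.
Since a = 62.85 ≤ h_f = 135 mm, the stress block lies entirely in the flange; analyse as a rectangular beam of width b_f.
M_n = T(d − a/2) = 1100000 × (610 − 31.425) = 636.43 × 10⁶ N·mm.
M_n = 636.43 kN·m.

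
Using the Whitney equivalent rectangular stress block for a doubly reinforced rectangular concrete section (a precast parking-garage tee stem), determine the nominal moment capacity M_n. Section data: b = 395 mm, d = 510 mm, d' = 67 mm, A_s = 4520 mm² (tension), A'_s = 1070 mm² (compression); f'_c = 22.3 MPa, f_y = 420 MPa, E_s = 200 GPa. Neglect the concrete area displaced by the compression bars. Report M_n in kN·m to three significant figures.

Assume both tension and compression steel yield.
Net tension couple steel: A_s − A'_s = 3450 mm².
a = (A_s − A'_s) f_y / (0.85 f'_c b) = 1449000/(0.85 × 22.3 × 395) = 193.53 mm.
c = a/β₁ = 193.53/0.85 = 227.68 mm; ε'_s = 0.003(c − d')/c = 0.0021 ≥ f_y/E_s = 0.0021, so compression steel does yield.
M_n = (A_s − A'_s) f_y (d − a/2) + A'_s f_y (d − d') = [1449000 × (510 − 96.765) + 449400 × (510 − 67)] × 10⁻⁶ = 598.78 + 199.08 = 797.86 kN·m.

M_n ≈ 798 kN·m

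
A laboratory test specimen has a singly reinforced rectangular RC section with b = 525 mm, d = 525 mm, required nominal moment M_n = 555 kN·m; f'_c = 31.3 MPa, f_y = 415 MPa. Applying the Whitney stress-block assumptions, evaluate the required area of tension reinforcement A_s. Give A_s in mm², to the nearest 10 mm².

With M_n = 0.85 f'_c a b (d − a/2), solve the quadratic for a:
a = d − √(d² − 2M_n/(0.85 f'_c b)) = 525 − √(525² − 2 × 555×10⁶/(0.85 × 31.3 × 525)) = 82.11 mm.
A_s = 0.85 f'_c a b / f_y = 0.85 × 31.3 × 82.11 × 525 / 415 = 2763.6 mm².

A_s ≈ 2760 mm²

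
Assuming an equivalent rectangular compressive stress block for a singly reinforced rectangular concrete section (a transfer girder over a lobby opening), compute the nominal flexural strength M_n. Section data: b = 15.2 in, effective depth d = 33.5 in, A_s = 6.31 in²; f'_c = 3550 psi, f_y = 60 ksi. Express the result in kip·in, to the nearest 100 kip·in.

M_n ≈ 11100 kip·in

T = A_s f_y = 6.31 × 60 = 378.6 kips.
a = T/(0.85 f'_c b) = 378.6/(0.85 × 3.55 × 15.2) = 8.254 in.
M_n = T(d − a/2) = 378.6 × (33.5 − 4.127) = 11120.6 kip·in.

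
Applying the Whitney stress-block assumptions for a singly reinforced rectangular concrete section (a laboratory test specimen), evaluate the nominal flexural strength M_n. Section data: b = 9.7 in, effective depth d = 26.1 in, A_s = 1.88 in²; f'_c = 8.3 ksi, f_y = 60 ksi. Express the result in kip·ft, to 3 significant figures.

M_n ≈ 238 kip·ft

T = A_s f_y = 1.88 × 60 = 112.8 kips.
a = T/(0.85 f'_c b) = 112.8/(0.85 × 8.3 × 9.7) = 1.648 in.
M_n = T(d − a/2) = 112.8 × (26.1 − 0.824) = 2851.1 kip·in = 2851.1/12 = 237.59 kip·ft.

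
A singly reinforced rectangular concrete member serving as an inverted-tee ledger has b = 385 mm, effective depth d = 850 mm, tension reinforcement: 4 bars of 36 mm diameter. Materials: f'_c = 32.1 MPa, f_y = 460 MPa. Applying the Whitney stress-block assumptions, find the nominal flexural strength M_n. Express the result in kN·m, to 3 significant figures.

M_n ≈ 1430 kN·m

A_s = 4 × 1018 = 4072 mm².
T = A_s f_y = 4072 × 460 = 1873120 N = 1873.12 kN.
From C = T: a = T/(0.85 f'_c b) = 1873120/(0.85 × 32.1 × 385) = 178.31 mm.
M_n = T(d − a/2) = 1873.12 kN × (850 − 89.155) mm = 1425.15 kN·m.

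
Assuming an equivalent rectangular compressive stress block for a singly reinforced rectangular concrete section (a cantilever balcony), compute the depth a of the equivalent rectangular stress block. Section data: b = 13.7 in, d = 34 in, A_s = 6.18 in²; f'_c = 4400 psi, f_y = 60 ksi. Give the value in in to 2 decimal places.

T = A_s f_y = 6.18 × 60 = 370.8 kips.
a = T/(0.85 f'_c b) = 370.8/(0.85 × 4.4 × 13.7) = 7.24 in.

a ≈ 7.24 in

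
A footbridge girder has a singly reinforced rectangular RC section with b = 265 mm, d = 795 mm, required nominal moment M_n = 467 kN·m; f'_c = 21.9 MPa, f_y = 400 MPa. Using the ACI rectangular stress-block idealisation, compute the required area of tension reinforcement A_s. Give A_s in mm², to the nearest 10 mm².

A_s ≈ 1600 mm²

With M_n = 0.85 f'_c a b (d − a/2), solve the quadratic for a:
a = d − √(d² − 2M_n/(0.85 f'_c b)) = 795 − √(795² − 2 × 467×10⁶/(0.85 × 21.9 × 265)) = 129.65 mm.
A_s = 0.85 f'_c a b / f_y = 0.85 × 21.9 × 129.65 × 265 / 400 = 1598.9 mm².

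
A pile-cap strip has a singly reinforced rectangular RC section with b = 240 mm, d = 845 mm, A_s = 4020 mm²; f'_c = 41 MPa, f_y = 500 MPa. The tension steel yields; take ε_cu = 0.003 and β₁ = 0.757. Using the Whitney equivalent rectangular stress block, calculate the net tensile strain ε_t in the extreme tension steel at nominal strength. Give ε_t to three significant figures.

a = A_s f_y/(0.85 f'_c b) = 240.32 mm.
β₁ = 0.757, so c = a/β₁ = 240.32/0.757 = 317.46 mm.
From the linear strain diagram with ε_cu = 0.003: ε_t = 0.003 (d − c)/c = 0.003 × (845 − 317.46)/317.46 = 0.00499.
ε_t is between 0.004 and 0.005 — transition zone.

ε_t ≈ 0.00499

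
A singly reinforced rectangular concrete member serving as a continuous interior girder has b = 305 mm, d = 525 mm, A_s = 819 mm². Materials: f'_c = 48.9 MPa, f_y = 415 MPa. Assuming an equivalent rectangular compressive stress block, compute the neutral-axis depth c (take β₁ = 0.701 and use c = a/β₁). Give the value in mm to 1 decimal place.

c ≈ 38.2 mm

T = A_s f_y = 819 × 415 = 339885 N = 339.885 kN.
Setting C = 0.85 f'_c a b equal to T: a = 339885/(0.85 × 48.9 × 305) = 26.810 mm.
With β₁ = 0.701, c = a/β₁ = 26.810/0.701 = 38.2 mm.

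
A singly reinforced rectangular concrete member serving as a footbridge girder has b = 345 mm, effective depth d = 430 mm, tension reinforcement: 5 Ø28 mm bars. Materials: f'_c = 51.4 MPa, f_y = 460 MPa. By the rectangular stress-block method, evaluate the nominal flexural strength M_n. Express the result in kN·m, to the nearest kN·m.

A_s = 5 × 616 = 3080 mm².
T = A_s f_y = 3080 × 460 = 1416800 N = 1416.8 kN.
From C = T: a = T/(0.85 f'_c b) = 1416800/(0.85 × 51.4 × 345) = 94.00 mm.
M_n = T(d − a/2) = 1416.8 kN × (430 − 47) mm = 542.63 kN·m.

M_n ≈ 543 kN·m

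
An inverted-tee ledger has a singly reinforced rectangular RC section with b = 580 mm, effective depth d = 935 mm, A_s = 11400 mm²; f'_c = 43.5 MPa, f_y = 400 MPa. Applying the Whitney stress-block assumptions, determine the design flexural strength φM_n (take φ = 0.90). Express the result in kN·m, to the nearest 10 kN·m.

φM_n ≈ 3400 kN·m

T = A_s f_y = 11400 × 400 = 4560000 N = 4560 kN.
From C = T: a = T/(0.85 f'_c b) = 4560000/(0.85 × 43.5 × 580) = 212.63 mm.
M_n = T(d − a/2) = 4560 kN × (935 − 106.315) mm = 3778.80 kN·m.
φM_n = 0.90 × 3778.80 = 3400.92 kN·m.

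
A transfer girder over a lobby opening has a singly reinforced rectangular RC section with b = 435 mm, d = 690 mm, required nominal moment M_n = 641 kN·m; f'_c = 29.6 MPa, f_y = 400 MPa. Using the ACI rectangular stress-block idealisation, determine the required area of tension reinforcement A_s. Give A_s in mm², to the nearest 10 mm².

With M_n = 0.85 f'_c a b (d − a/2), solve the quadratic for a:
a = d − √(d² − 2M_n/(0.85 f'_c b)) = 690 − √(690² − 2 × 641×10⁶/(0.85 × 29.6 × 435)) = 90.86 mm.
A_s = 0.85 f'_c a b / f_y = 0.85 × 29.6 × 90.86 × 435 / 400 = 2486.1 mm².

A_s ≈ 2490 mm²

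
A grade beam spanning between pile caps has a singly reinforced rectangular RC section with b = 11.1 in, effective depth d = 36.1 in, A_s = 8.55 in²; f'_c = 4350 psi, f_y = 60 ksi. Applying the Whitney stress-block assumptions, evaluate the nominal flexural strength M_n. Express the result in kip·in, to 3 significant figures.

M_n ≈ 15300 kip·in

T = A_s f_y = 8.55 × 60 = 513 kips.
a = T/(0.85 f'_c b) = 513/(0.85 × 4.35 × 11.1) = 12.499 in.
M_n = T(d − a/2) = 513 × (36.1 − 6.2495) = 15313.3 kip·in.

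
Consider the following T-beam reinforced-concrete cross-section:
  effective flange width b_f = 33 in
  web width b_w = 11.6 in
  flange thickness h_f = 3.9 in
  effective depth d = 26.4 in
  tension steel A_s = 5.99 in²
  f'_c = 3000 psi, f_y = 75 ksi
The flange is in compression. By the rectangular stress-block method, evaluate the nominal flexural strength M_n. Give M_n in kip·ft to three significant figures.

M_n ≈ 875 kip·ft

Tension: T = A_s f_y = 5.99 × 75 = 449.25 kips.
Try a within the flange: a = T/(0.85 f'_c b_f) = 449.25/(0.85 × 3 × 33) = 5.339 in.
a = 5.339 > h_f = 3.9 in: the block extends into the web. Split into flange-overhang and web parts.
C_f = 0.85 f'_c (b_f − b_w) h_f = 0.85 × 3 × (33 − 11.6) × 3.9 = 212.8 kips.
Remaining web compression depth: a_w = (T − C_f)/(0.85 f'_c b_w) = (449.25 − 212.8)/(0.85 × 3 × 11.6) = 7.994 in.
M_n = C_f(d − h_f/2) + (T − C_f)(d − a_w/2) = 212.8 × (26.4 − 1.95) + 236.45 × (26.4 − 3.997) = 5203.0 + 5297.2 = 10500.2 kip·in.
M_n = 10500.2/12 = 875.02 kip·ft.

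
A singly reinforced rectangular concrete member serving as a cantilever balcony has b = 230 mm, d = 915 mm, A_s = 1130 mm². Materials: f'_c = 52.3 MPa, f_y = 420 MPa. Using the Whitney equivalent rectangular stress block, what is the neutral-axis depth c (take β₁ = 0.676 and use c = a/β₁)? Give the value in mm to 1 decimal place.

c ≈ 68.7 mm

T = A_s f_y = 1130 × 420 = 474600 N = 474.6 kN.
Setting C = 0.85 f'_c a b equal to T: a = 474600/(0.85 × 52.3 × 230) = 46.417 mm.
With β₁ = 0.676, c = a/β₁ = 46.417/0.676 = 68.7 mm.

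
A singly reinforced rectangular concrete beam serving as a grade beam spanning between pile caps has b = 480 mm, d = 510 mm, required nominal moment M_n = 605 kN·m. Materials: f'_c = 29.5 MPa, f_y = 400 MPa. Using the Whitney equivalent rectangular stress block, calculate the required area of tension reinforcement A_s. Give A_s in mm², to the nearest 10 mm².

With M_n = 0.85 f'_c a b (d − a/2), solve the quadratic for a:
a = d − √(d² − 2M_n/(0.85 f'_c b)) = 510 − √(510² − 2 × 605×10⁶/(0.85 × 29.5 × 480)) = 110.54 mm.
A_s = 0.85 f'_c a b / f_y = 0.85 × 29.5 × 110.54 × 480 / 400 = 3326.1 mm².

A_s ≈ 3330 mm²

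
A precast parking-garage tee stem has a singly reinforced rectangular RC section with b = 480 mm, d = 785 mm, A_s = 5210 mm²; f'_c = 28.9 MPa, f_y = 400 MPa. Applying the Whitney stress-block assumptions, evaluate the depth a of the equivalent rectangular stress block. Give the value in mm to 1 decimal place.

a ≈ 176.7 mm

T = A_s f_y = 5210 × 400 = 2084000 N = 2084 kN.
Setting C = 0.85 f'_c a b equal to T: a = 2084000/(0.85 × 28.9 × 480) = 176.7 mm.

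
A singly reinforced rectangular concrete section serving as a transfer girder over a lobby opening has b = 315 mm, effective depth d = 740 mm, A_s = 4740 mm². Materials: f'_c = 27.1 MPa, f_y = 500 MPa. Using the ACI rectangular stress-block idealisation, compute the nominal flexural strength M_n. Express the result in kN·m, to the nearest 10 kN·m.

T = A_s f_y = 4740 × 500 = 2370000 N = 2370 kN.
From C = T: a = T/(0.85 f'_c b) = 2370000/(0.85 × 27.1 × 315) = 326.63 mm.
M_n = T(d − a/2) = 2370 kN × (740 − 163.315) mm = 1366.74 kN·m.

M_n ≈ 1370 kN·m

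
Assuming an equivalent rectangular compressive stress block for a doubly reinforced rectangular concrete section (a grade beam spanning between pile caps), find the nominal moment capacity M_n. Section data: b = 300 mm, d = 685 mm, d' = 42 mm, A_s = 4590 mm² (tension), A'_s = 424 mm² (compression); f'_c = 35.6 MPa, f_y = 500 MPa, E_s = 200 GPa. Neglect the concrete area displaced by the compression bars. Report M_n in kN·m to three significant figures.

M_n ≈ 1320 kN·m

Assume both tension and compression steel yield.
Net tension couple steel: A_s − A'_s = 4166 mm².
a = (A_s − A'_s) f_y / (0.85 f'_c b) = 2083000/(0.85 × 35.6 × 300) = 229.46 mm.
c = a/β₁ = 229.46/0.796 = 288.27 mm; ε'_s = 0.003(c − d')/c = 0.0026 ≥ f_y/E_s = 0.0025, so compression steel does yield.
M_n = (A_s − A'_s) f_y (d − a/2) + A'_s f_y (d − d') = [2083000 × (685 − 114.73) + 212000 × (685 − 42)] × 10⁻⁶ = 1187.87 + 136.32 = 1324.19 kN·m.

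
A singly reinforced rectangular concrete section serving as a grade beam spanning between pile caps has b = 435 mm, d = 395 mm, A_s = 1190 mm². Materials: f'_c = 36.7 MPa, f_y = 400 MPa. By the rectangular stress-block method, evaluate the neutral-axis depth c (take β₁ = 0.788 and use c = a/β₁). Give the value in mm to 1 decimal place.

T = A_s f_y = 1190 × 400 = 476000 N = 476 kN.
Setting C = 0.85 f'_c a b equal to T: a = 476000/(0.85 × 36.7 × 435) = 35.078 mm.
With β₁ = 0.788, c = a/β₁ = 35.078/0.788 = 44.5 mm.

c ≈ 44.5 mm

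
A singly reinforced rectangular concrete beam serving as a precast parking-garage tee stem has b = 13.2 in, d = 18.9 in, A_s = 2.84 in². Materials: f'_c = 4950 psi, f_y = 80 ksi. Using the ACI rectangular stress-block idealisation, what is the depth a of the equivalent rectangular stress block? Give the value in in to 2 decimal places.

a ≈ 4.09 in

T = A_s f_y = 2.84 × 80 = 227.2 kips.
a = T/(0.85 f'_c b) = 227.2/(0.85 × 4.95 × 13.2) = 4.09 in.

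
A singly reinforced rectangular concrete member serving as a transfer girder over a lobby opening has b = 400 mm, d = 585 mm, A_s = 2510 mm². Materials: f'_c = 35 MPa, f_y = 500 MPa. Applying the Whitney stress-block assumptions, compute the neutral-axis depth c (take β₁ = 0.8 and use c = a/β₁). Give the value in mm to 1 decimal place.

T = A_s f_y = 2510 × 500 = 1255000 N = 1255 kN.
Setting C = 0.85 f'_c a b equal to T: a = 1255000/(0.85 × 35 × 400) = 105.462 mm.
With β₁ = 0.8, c = a/β₁ = 105.462/0.8 = 131.8 mm.

c ≈ 131.8 mm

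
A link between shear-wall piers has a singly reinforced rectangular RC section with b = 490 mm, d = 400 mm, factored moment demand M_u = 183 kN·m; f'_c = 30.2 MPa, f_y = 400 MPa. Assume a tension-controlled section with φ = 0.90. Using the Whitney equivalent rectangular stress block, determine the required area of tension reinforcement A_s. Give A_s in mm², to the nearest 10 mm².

A_s ≈ 1340 mm²

M_n = M_u/φ = 183/0.90 = 203.333 kN·m.
With M_n = 0.85 f'_c a b (d − a/2), solve the quadratic for a:
a = d − √(d² − 2M_n/(0.85 f'_c b)) = 400 − √(400² − 2 × 203.333×10⁶/(0.85 × 30.2 × 490)) = 42.69 mm.
A_s = 0.85 f'_c a b / f_y = 0.85 × 30.2 × 42.69 × 490 / 400 = 1342.4 mm².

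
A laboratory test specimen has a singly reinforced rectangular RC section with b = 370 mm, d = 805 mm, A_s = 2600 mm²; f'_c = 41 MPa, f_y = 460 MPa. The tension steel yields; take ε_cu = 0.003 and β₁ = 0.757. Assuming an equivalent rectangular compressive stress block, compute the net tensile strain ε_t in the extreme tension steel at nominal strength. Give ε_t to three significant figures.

a = A_s f_y/(0.85 f'_c b) = 92.75 mm.
β₁ = 0.757, so c = a/β₁ = 92.75/0.757 = 122.52 mm.
From the linear strain diagram with ε_cu = 0.003: ε_t = 0.003 (d − c)/c = 0.003 × (805 − 122.52)/122.52 = 0.0167.
Since ε_t ≥ 0.005, the section is tension-controlled.

ε_t ≈ 0.0167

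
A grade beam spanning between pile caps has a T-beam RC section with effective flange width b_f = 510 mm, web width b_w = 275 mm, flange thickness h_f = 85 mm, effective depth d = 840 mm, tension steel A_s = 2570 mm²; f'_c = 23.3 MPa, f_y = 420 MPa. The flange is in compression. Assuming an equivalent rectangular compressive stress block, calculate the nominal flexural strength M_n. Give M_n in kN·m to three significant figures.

Tension: T = A_s f_y = 2570 × 420 = 1079400 N.
Try a within the flange: a = T/(0.85 f'_c b_f) = 1079400/(0.85 × 23.3 × 510) = 106.87 mm.
a = 106.87 > h_f = 85 mm: the block extends into the web. Split into flange-overhang and web parts.
C_f = 0.85 f'_c (b_f − b_w) h_f = 0.85 × 23.3 × (510 − 275) × 85 = 395605 N.
Remaining web compression depth: a_w = (T − C_f)/(0.85 f'_c b_w) = (1079400 − 395605)/(0.85 × 23.3 × 275) = 125.55 mm.
M_n = C_f(d − h_f/2) + (T − C_f)(d − a_w/2) = 395605 × (840 − 42.5) + 683795 × (840 − 62.775) = 315.49 + 531.46 = 846.95 × 10⁶ N·mm.
M_n = 846.95 kN·m.

M_n ≈ 847 kN·m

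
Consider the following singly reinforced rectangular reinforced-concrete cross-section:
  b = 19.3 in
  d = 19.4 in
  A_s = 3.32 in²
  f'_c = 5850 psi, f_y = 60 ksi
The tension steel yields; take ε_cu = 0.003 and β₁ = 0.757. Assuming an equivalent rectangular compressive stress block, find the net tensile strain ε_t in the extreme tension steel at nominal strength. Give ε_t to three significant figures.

ε_t ≈ 0.0182

a = A_s f_y/(0.85 f'_c b) = 2.076 in.
β₁ = 0.757, so c = a/β₁ = 2.076/0.757 = 2.742 in.
From the linear strain diagram with ε_cu = 0.003: ε_t = 0.003 (d − c)/c = 0.003 × (19.4 − 2.742)/2.742 = 0.0182.
Since ε_t ≥ 0.005, the section is tension-controlled.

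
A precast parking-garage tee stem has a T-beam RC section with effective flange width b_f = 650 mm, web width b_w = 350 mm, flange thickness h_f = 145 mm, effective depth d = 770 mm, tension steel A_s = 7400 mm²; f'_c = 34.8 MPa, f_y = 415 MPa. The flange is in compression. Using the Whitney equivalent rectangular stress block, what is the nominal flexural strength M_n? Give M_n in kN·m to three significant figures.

Tension: T = A_s f_y = 7400 × 415 = 3071000 N.
Try a within the flange: a = T/(0.85 f'_c b_f) = 3071000/(0.85 × 34.8 × 650) = 159.72 mm.
a = 159.72 > h_f = 145 mm: the block extends into the web. Split into flange-overhang and web parts.
C_f = 0.85 f'_c (b_f − b_w) h_f = 0.85 × 34.8 × (650 − 350) × 145 = 1286730 N.
Remaining web compression depth: a_w = (T − C_f)/(0.85 f'_c b_w) = (3071000 − 1286730)/(0.85 × 34.8 × 350) = 172.34 mm.
M_n = C_f(d − h_f/2) + (T − C_f)(d − a_w/2) = 1286730 × (770 − 72.5) + 1784270 × (770 − 86.17) = 897.49 + 1220.14 = 2117.63 × 10⁶ N·mm.
M_n = 2117.63 kN·m.

M_n ≈ 2120 kN·m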